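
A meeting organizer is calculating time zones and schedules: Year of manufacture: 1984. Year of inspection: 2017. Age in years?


Birth year: 1984
Current year: 2017
Age = current year - birth year
Age = 2017 - 1984 = 33

33


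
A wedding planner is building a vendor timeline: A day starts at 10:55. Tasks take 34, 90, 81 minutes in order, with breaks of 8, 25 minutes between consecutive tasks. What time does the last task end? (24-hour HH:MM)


Start: 10:55 = 655 min from midnight
  after task 1 (34 min): 11:29
  after break (8 min): 11:37
  after task 2 (90 min): 13:07
  after break (25 min): 13:32
  after task 3 (81 min): 14:53
Total elapsed: 238 minutes
End time: 14:53

14:53


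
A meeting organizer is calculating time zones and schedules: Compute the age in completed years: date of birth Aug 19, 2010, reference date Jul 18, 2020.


Birth: 2010-08-19
Reference: 2020-07-18
Year difference: 2020 - 2010 = 10
Has birthday (08-19) occurred by 07-18? No
Birthday not yet reached this year -> subtract 1
Age in full years: 9

9


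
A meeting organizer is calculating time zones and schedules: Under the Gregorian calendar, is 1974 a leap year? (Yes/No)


Year: 1974
Divisible by 4? 1974 / 4 = 493.5 -> No
Not divisible by 4, so NOT a leap year

No


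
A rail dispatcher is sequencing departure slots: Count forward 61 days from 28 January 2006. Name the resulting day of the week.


Start: 2006-01-28 (Saturday)
Step 1 - find target date: add 61 days
  2006-01-28 + 61 days = 2006-03-30
Step 2 - day of week:
  61 mod 7 = 5
  Saturday + 5 days -> Thursday
Result: Thursday (2006-03-30)

Thursday


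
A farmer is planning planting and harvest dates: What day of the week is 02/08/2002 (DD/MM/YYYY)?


Date: 2002-08-02
January 1, 2002 is a Tuesday
Day of year: 214
Offset from Jan 1: 213 days
213 mod 7 = 3
Result: Friday

Friday


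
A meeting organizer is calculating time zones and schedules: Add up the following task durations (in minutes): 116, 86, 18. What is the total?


Durations: 116, 86, 18
Running sum: 116
+ 86 = 202
+ 18 = 220
Total duration: 220 minutes
That is 3 hours and 40 minutes

220


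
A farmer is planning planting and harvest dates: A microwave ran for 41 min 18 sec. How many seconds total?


Minutes: 41
Extra seconds: 18
Seconds per minute: 60
Minutes to seconds: 41 x 60 = 2460
Total: 2460 + 18 = 2478

2478


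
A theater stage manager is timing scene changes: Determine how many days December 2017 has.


Month: December
Year: 2017
December is a 31-day month
Total: 31 days

31


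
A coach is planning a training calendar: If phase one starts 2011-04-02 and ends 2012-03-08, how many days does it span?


Start date: 2011-04-02
End date: 2012-03-08
Apr 2011: +29 days
May 2011: +31 days
Jun 2011: +30 days
... (9 more months)
Total: 341 days

341


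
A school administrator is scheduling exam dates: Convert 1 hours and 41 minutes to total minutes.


Hours: 1
Minutes: 41
Convert hours to minutes: 1 x 60 = 60
Add remaining minutes: 60 + 41 = 101

101


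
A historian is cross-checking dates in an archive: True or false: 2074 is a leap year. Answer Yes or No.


Year: 2074
Divisible by 4? 2074 / 4 = 518.5 -> No
Not divisible by 4, so NOT a leap year

No


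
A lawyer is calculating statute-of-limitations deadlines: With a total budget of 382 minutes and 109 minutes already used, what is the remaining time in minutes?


Total budget: 382 minutes
Time used: 109 minutes
Remaining: 382 - 109 = 273 minutes
Percent used: 28.5%
Percent remaining: 71.5%

273


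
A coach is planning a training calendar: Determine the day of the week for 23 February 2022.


Date: 2022-02-23
January 1, 2022 is a Saturday
Day of year: 54
Offset from Jan 1: 53 days
53 mod 7 = 4
Result: Wednesday

Wednesday


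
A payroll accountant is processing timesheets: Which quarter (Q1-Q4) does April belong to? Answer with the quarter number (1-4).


Month: April (month 4)
Q1: January-March (months 1-3)
Q2: April-June (months 4-6)
Q3: July-September (months 7-9)
Q4: October-December (months 10-12)
Month 4 falls in Q2

2


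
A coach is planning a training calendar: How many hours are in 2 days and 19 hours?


Days: 2
Extra hours: 19
Hours per day: 24
Days to hours: 2 x 24 = 48
Total: 48 + 19 = 67

67


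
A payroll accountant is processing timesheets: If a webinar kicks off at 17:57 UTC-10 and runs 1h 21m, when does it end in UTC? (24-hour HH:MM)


Start: 17:57 in UTC-10
Step 1 - add duration:
  minutes: 57 + 21 = 78 (carry 1h)
  hours: 17 + 1 + 1 = 19
  end in UTC-10: 19:18
Step 2 - convert UTC-10 -> UTC:
  offset difference: 0 - (-10) = 10 hours
  19 + (10) = 29 -> mod 24 = 5
Result: 05:18 in UTC

05:18


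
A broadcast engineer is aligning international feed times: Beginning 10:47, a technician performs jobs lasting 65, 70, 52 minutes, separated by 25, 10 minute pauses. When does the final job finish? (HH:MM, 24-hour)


Start: 10:47 = 647 min from midnight
  after task 1 (65 min): 11:52
  after break (25 min): 12:17
  after task 2 (70 min): 13:27
  after break (10 min): 13:37
  after task 3 (52 min): 14:29
Total elapsed: 222 minutes
End time: 14:29

14:29


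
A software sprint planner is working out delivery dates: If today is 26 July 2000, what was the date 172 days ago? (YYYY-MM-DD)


Start: 2000-07-26
Subtracting 172 days
Days already passed in July: 26
After going back through July: 146 more days to subtract
June 2000: 30 days, 116 remaining
May 2000: 31 days, 85 remaining
April 2000: 30 days, 55 remaining
March 2000: 31 days, 24 remaining
Result: 2000-02-05

2000-02-05


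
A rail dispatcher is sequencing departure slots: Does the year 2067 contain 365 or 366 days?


Year: 2067
Check leap year rules:
Divisible by 4? No
2067 is not a leap year
Days: 365

365


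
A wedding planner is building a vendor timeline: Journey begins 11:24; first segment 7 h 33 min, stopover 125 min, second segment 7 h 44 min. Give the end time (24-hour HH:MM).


Depart: 11:24
Leg 1: +453 min -> 18:57
Layover: +125 min -> 21:02
Leg 2: +464 min -> 04:46
Total travel: 1042 minutes = 17h 22m
Arrival: 04:46

04:46


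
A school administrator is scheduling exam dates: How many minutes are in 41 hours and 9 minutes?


Hours: 41
Extra minutes: 9
Minutes per hour: 60
Hours to minutes: 41 x 60 = 2460
Total: 2460 + 9 = 2469

2469


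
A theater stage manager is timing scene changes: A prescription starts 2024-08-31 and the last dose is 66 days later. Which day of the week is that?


Start: 2024-08-31 (Saturday)
Step 1 - find target date: add 66 days
  2024-08-31 + 66 days = 2024-11-05
Step 2 - day of week:
  66 mod 7 = 3
  Saturday + 3 days -> Tuesday
Result: Tuesday (2024-11-05)

Tuesday


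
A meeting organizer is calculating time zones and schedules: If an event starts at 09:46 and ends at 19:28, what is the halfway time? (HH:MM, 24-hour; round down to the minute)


Start time: 09:46 = 586 minutes from midnight
End time: 19:28 = 1168 minutes from midnight
Sum: 586 + 1168 = 1754
Midpoint: 1754 / 2 = 877 minutes
Convert: 877 / 60 = 14 hours, 37 minutes
Result: 14:37

14:37


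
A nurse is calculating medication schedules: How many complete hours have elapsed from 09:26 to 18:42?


Start: 09:26
End: 18:42
Hour difference: 18 - 9 = 9 hours
Minute difference: 42 - 26 = 16 minutes
Total minutes: 556
Complete hours: 556 / 60 = 9 (remainder 16)

9


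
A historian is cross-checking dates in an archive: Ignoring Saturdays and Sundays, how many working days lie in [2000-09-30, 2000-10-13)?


Start: 2000-09-30 (Saturday)
End (exclusive): 2000-10-13 (Friday)
Total calendar days: 13
Full weeks: 13 // 7 = 1 -> 5 weekdays
Remaining 6 days starting on Saturday:
  Sat(-), Sun(-), Mon(w), Tue(w), Wed(w), Thu(w) -> 4 weekdays
Total business days: 5 + 4 = 9

9


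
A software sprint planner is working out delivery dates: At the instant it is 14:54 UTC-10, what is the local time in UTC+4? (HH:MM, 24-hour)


Local time: 14:54 at UTC-10 (offset -10h)
Target zone: UTC+4 (offset 4h)
Difference: 4 - (-10) = 14 hours
Calculation: 14 + (14) = 28
Wraparound: (28) mod 24 = 4
Result: 04:54

04:54


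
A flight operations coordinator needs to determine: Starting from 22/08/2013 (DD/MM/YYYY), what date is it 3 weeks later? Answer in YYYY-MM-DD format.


Start: 2013-08-22
Weeks to add: 3
Convert to days: 3 x 7 = 21 days
Add 21 days to 2013-08-22
Result: 2013-09-12

2013-09-12


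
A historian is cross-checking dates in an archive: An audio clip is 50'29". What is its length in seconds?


Minutes: 50
Seconds: 29
Convert minutes to seconds: 50 x 60 = 3000
Add remaining seconds: 3000 + 29 = 3029

3029


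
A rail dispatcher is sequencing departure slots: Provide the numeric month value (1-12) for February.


Calendar month order:
1. January
2. February <--
3. March
February is month number 2

2


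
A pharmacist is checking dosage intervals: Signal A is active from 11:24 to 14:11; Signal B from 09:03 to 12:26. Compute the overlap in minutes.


Interval A: [684, 851] minutes from midnight
Interval B: [543, 746] minutes from midnight
Overlap start = max(684, 543) = 684
Overlap end = min(851, 746) = 746
Overlap = 746 - 684 = 62 minutes

62


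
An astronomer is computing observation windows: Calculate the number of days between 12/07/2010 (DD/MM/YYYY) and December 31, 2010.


Start: July 12, 2010
End: December 31, 2010
Days left in July: 19
August: 31
September: 30
October: 31
November: 30
... plus remaining months
Sum of remaining months: 153
Total: 19 + 153 = 172

172


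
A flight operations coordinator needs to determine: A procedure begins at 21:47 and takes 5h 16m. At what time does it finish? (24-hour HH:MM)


Start time: 21:47
Adding: 5 hours 16 minutes
Minutes: 47 + 16 = 63
Minute overflow: 63 >= 60, so carry 1 hour, minutes = 3
Hours: 21 + 5 + 1 = 27
Hour wraparound: 27 mod 24 = 3
Result: 03:03

03:03


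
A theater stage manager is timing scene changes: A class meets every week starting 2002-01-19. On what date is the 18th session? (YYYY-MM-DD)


First occurrence: 2002-01-19 (occurrence 1)
Each occurrence is 7 days after the previous.
Occurrence 18 is 17 weeks after the first.
17 weeks = 119 days
2002-01-19 + 119 days = 2002-05-18

2002-05-18


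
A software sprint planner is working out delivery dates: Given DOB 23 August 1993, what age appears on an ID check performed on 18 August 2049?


Birth: 1993-08-23
Reference: 2049-08-18
Year difference: 2049 - 1993 = 56
Has birthday (08-23) occurred by 08-18? No
Birthday not yet reached this year -> subtract 1
Age in full years: 55

55


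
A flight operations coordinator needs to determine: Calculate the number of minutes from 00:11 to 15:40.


Start time: 00:11 = 11 minutes from midnight
End time: 15:40 = 940 minutes from midnight
Difference: 940 - 11 = 929 minutes
That is 15 hours and 29 minutes

929


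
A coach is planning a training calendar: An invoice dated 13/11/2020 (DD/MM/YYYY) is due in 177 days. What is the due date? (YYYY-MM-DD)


Start: 2020-11-13
Adding 177 days
Days remaining in November: 17
After November: 160 days still to add
December 2020: 31 days, 129 remaining
January 2021: 31 days, 98 remaining
February 2021: 28 days, 70 remaining
March 2021: 31 days, 39 remaining
Result: 2021-05-09

2021-05-09


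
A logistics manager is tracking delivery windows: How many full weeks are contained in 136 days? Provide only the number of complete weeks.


Total days: 136
Days per week: 7
Division: 136 / 7 = 19 remainder 3
Complete weeks: 19
Remaining days: 3

19


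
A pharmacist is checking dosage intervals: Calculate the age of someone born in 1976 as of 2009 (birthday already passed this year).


Birth year: 1976
Current year: 2009
Age = current year - birth year
Age = 2009 - 1976 = 33

33


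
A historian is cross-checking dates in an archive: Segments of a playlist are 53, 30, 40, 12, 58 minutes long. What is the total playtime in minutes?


Durations: 53, 30, 40, 12, 58
Running sum: 53
+ 30 = 83
+ 40 = 123
+ 12 = 135
+ 58 = 193
Total duration: 193 minutes
That is 3 hours and 13 minutes

193


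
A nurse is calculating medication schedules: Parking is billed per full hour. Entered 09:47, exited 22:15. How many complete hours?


Start: 09:47
End: 22:15
Hour difference: 22 - 9 = 13 hours
Minute difference: 15 - 47 = -32 minutes
Total minutes: 748
Complete hours: 748 / 60 = 12 (remainder 28)

12


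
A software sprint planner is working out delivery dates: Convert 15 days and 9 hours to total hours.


Days: 15
Extra hours: 9
Hours per day: 24
Days to hours: 15 x 24 = 360
Total: 360 + 9 = 369

369


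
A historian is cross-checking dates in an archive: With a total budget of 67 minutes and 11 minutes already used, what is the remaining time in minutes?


Total budget: 67 minutes
Time used: 11 minutes
Remaining: 67 - 11 = 56 minutes
Percent used: 16.4%
Percent remaining: 83.6%

56


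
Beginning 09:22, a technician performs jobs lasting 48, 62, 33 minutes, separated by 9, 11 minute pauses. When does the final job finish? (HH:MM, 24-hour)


Start: 09:22 = 562 min from midnight
  after task 1 (48 min): 10:10
  after break (9 min): 10:19
  after task 2 (62 min): 11:21
  after break (11 min): 11:32
  after task 3 (33 min): 12:05
Total elapsed: 163 minutes
End time: 12:05

12:05


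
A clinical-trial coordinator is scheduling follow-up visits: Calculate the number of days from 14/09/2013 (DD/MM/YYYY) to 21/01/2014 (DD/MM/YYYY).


Start date: 2013-09-14
End date: 2014-01-21
Sep 2013: +17 days
Oct 2013: +31 days
Nov 2013: +30 days
Dec 2013: +31 days
Jan 2014: +20 days
Total: 129 days

129


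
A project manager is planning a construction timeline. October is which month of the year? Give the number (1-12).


Calendar month order:
9. September
10. October <--
11. November
October is month number 10

10


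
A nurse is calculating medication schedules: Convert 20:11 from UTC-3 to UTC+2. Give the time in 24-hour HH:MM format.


Local time: 20:11 at UTC-3 (offset -3h)
Target zone: UTC+2 (offset 2h)
Difference: 2 - (-3) = 5 hours
Calculation: 20 + (5) = 25
Wraparound: (25) mod 24 = 1
Result: 01:11

01:11


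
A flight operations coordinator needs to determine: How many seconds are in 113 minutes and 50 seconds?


Minutes: 113
Seconds: 50
Convert minutes to seconds: 113 x 60 = 6780
Add remaining seconds: 6780 + 50 = 6830

6830


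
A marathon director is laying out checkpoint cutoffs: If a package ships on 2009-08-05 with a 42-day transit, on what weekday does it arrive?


Start: 2009-08-05 (Wednesday)
Step 1 - find target date: add 42 days
  2009-08-05 + 42 days = 2009-09-16
Step 2 - day of week:
  42 mod 7 = 0
  Wednesday + 0 days -> Wednesday
Result: Wednesday (2009-09-16)

Wednesday


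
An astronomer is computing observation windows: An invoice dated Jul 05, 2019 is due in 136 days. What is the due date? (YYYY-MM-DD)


Start: 2019-07-05
Adding 136 days
Days remaining in July: 26
After July: 110 days still to add
August 2019: 31 days, 79 remaining
September 2019: 30 days, 49 remaining
October 2019: 31 days, 18 remaining
November 2019 has 30 days, need 18
Result: 2019-11-18

2019-11-18


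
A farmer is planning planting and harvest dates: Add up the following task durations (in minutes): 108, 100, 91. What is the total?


Durations: 108, 100, 91
Running sum: 108
+ 100 = 208
+ 91 = 299
Total duration: 299 minutes
That is 4 hours and 59 minutes

299


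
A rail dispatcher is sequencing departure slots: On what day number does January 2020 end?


Month: January
Year: 2020
January is a 31-day month
Total: 31 days

31


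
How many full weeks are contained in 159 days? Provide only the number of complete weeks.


Total days: 159
Days per week: 7
Division: 159 / 7 = 22 remainder 5
Complete weeks: 22
Remaining days: 5

22


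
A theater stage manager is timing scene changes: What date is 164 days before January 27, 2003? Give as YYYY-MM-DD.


Start: 2003-01-27
Subtracting 164 days
Days already passed in January: 27
After going back through January: 137 more days to subtract
December 2002: 31 days, 106 remaining
November 2002: 30 days, 76 remaining
October 2002: 31 days, 45 remaining
September 2002: 30 days, 15 remaining
Result: 2002-08-16

2002-08-16


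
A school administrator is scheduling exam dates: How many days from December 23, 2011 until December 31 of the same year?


Start: December 23, 2011
End: December 31, 2011
Days left in December: 8
Total: 8 days

8


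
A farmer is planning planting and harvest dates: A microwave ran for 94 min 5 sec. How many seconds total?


Minutes: 94
Extra seconds: 5
Seconds per minute: 60
Minutes to seconds: 94 x 60 = 5640
Total: 5640 + 5 = 5645

5645


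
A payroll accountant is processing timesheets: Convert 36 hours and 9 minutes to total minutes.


Hours: 36
Minutes: 9
Convert hours to minutes: 36 x 60 = 2160
Add remaining minutes: 2160 + 9 = 2169

2169


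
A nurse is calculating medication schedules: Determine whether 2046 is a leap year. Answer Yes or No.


Year: 2046
Divisible by 4? 2046 / 4 = 511.5 -> No
Not divisible by 4, so NOT a leap year

No


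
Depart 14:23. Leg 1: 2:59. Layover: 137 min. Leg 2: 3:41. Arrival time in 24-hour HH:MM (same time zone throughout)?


Depart: 14:23
Leg 1: +179 min -> 17:22
Layover: +137 min -> 19:39
Leg 2: +221 min -> 23:20
Total travel: 537 minutes = 8h 57m
Arrival: 23:20

23:20


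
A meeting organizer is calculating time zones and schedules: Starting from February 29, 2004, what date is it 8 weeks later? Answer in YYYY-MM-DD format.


Start: 2004-02-29
Weeks to add: 8
Convert to days: 8 x 7 = 56 days
Add 56 days to 2004-02-29
Result: 2004-04-25

2004-04-25


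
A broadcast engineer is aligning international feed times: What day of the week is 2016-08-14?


Date: 2016-08-14
January 1, 2016 is a Friday
Day of year: 227
Offset from Jan 1: 226 days
226 mod 7 = 2
Result: Sunday

Sunday


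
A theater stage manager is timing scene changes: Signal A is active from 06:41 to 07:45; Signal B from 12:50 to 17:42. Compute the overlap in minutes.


Interval A: [401, 465] minutes from midnight
Interval B: [770, 1062] minutes from midnight
Overlap start = max(401, 770) = 770
Overlap end = min(465, 1062) = 465
End <= start, so the intervals do not overlap: 0 minutes

0


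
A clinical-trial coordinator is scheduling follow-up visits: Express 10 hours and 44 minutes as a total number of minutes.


Hours: 10
Extra minutes: 44
Minutes per hour: 60
Hours to minutes: 10 x 60 = 600
Total: 600 + 44 = 644

644


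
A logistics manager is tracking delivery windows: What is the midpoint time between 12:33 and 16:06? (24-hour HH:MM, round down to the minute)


Start time: 12:33 = 753 minutes from midnight
End time: 16:06 = 966 minutes from midnight
Sum: 753 + 966 = 1719
Midpoint: 1719 / 2 = 859 minutes
Convert: 859 / 60 = 14 hours, 19 minutes
Result: 14:19

14:19


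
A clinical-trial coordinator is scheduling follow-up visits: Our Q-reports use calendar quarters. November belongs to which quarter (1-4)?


Month: November (month 11)
Q1: January-March (months 1-3)
Q2: April-June (months 4-6)
Q3: July-September (months 7-9)
Q4: October-December (months 10-12)
Month 11 falls in Q4

4


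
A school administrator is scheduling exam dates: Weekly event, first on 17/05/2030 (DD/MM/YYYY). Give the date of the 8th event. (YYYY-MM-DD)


First occurrence: 2030-05-17 (occurrence 1)
Each occurrence is 7 days after the previous.
Occurrence 8 is 7 weeks after the first.
7 weeks = 49 days
2030-05-17 + 49 days = 2030-07-05

2030-07-05


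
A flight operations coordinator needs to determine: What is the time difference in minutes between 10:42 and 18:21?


Start time: 10:42 = 642 minutes from midnight
End time: 18:21 = 1101 minutes from midnight
Difference: 1101 - 642 = 459 minutes
That is 7 hours and 39 minutes

459


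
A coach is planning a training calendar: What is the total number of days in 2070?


Year: 2070
Check leap year rules:
Divisible by 4? No
2070 is not a leap year
Days: 365

365


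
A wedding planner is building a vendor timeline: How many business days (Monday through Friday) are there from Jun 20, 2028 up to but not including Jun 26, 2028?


Start: 2028-06-20 (Tuesday)
End (exclusive): 2028-06-26 (Monday)
Total calendar days: 6
Full weeks: 6 // 7 = 0 -> 0 weekdays
Remaining 6 days starting on Tuesday:
  Tue(w), Wed(w), Thu(w), Fri(w), Sat(-), Sun(-) -> 4 weekdays
Total business days: 0 + 4 = 4

4


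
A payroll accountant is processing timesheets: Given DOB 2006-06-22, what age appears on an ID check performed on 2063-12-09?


Birth: 2006-06-22
Reference: 2063-12-09
Year difference: 2063 - 2006 = 57
Has birthday (06-22) occurred by 12-09? Yes
Age in full years: 57

57


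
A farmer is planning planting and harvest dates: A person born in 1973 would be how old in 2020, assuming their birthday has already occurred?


Birth year: 1973
Current year: 2020
Age = current year - birth year
Age = 2020 - 1973 = 47

47


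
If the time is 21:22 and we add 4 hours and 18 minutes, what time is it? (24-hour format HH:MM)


Start time: 21:22
Adding: 4 hours 18 minutes
Minutes: 22 + 18 = 40
Hours: 21 + 4 + 0 = 25
Hour wraparound: 25 mod 24 = 1
Result: 01:40

01:40


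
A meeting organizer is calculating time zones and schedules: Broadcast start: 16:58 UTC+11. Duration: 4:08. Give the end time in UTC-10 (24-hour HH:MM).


Start: 16:58 in UTC+11
Step 1 - add duration:
  minutes: 58 + 8 = 66 (carry 1h)
  hours: 16 + 4 + 1 = 21
  end in UTC+11: 21:06
Step 2 - convert UTC+11 -> UTC-10:
  offset difference: -10 - (11) = -21 hours
  21 + (-21) = 0 -> mod 24 = 0
Result: 00:06 in UTC-10

00:06


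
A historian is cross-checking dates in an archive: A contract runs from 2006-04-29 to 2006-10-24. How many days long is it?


Start date: 2006-04-29
End date: 2006-10-24
Apr 2006: +2 days
May 2006: +31 days
Jun 2006: +30 days
... (4 more months)
Total: 178 days

178


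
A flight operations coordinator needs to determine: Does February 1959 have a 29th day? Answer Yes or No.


Year: 1959
Divisible by 4? 1959 / 4 = 489.75 -> No
Not divisible by 4, so NOT a leap year

No


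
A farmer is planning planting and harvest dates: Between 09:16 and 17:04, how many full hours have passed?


Start: 09:16
End: 17:04
Hour difference: 17 - 9 = 8 hours
Minute difference: 4 - 16 = -12 minutes
Total minutes: 468
Complete hours: 468 / 60 = 7 (remainder 48)

7


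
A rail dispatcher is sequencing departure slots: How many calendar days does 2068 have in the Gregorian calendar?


Year: 2068
Check leap year rules:
Divisible by 4? Yes
Divisible by 100? No
2068 is a leap year
Days: 366

366


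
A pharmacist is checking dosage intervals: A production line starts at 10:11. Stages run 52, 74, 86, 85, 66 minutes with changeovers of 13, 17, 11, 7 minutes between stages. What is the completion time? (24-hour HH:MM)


Start: 10:11 = 611 min from midnight
  after task 1 (52 min): 11:03
  after break (13 min): 11:16
  after task 2 (74 min): 12:30
  after break (17 min): 12:47
  after task 3 (86 min): 14:13
  after break (11 min): 14:24
  after task 4 (85 min): 15:49
  after break (7 min): 15:56
  after task 5 (66 min): 17:02
Total elapsed: 411 minutes
End time: 17:02

17:02


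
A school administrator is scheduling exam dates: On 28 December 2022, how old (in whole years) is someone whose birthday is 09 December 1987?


Birth: 1987-12-09
Reference: 2022-12-28
Year difference: 2022 - 1987 = 35
Has birthday (12-09) occurred by 12-28? Yes
Age in full years: 35

35


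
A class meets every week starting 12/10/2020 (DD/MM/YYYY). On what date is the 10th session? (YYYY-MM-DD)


First occurrence: 2020-10-12 (occurrence 1)
Each occurrence is 7 days after the previous.
Occurrence 10 is 9 weeks after the first.
9 weeks = 63 days
2020-10-12 + 63 days = 2020-12-14

2020-12-14


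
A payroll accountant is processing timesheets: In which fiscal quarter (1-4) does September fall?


Month: September (month 9)
Q1: January-March (months 1-3)
Q2: April-June (months 4-6)
Q3: July-September (months 7-9)
Q4: October-December (months 10-12)
Month 9 falls in Q3

3


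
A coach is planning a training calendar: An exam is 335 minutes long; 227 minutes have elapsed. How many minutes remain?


Total budget: 335 minutes
Time used: 227 minutes
Remaining: 335 - 227 = 108 minutes
Percent used: 67.8%
Percent remaining: 32.2%

108


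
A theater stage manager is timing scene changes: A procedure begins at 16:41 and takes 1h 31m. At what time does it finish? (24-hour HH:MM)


Start time: 16:41
Adding: 1 hours 31 minutes
Minutes: 41 + 31 = 72
Minute overflow: 72 >= 60, so carry 1 hour, minutes = 12
Hours: 16 + 1 + 1 = 18
Result: 18:12

18:12


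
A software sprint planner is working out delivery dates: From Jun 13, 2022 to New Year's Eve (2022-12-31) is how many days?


Start: June 13, 2022
End: December 31, 2022
Days left in June: 17
July: 31
August: 31
September: 30
October: 31
... plus remaining months
Sum of remaining months: 184
Total: 17 + 184 = 201

201


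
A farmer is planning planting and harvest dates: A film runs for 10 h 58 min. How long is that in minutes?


Hours: 10
Minutes: 58
Convert hours to minutes: 10 x 60 = 600
Add remaining minutes: 600 + 58 = 658

658


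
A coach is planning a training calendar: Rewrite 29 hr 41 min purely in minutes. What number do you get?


Hours: 29
Extra minutes: 41
Minutes per hour: 60
Hours to minutes: 29 x 60 = 1740
Total: 1740 + 41 = 1781

1781


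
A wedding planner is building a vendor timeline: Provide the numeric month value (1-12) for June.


Calendar month order:
5. May
6. June <--
7. July
June is month number 6

6


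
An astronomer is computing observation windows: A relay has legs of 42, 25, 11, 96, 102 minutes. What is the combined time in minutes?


Durations: 42, 25, 11, 96, 102
Running sum: 42
+ 25 = 67
+ 11 = 78
+ 96 = 174
+ 102 = 276
Total duration: 276 minutes
That is 4 hours and 36 minutes

276


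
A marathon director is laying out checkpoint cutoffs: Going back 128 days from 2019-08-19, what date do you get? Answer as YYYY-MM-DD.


Start: 2019-08-19
Subtracting 128 days
Days already passed in August: 19
After going back through August: 109 more days to subtract
July 2019: 31 days, 78 remaining
June 2019: 30 days, 48 remaining
May 2019: 31 days, 17 remaining
April 2019 has 30 days, need 17
Result: 2019-04-13

2019-04-13


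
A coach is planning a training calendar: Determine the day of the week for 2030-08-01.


Date: 2030-08-01
January 1, 2030 is a Tuesday
Day of year: 213
Offset from Jan 1: 212 days
212 mod 7 = 2
Result: Thursday

Thursday


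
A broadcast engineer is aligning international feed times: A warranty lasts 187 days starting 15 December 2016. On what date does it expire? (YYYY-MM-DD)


Start: 2016-12-15
Adding 187 days
Days remaining in December: 16
After December: 171 days still to add
January 2017: 31 days, 140 remaining
February 2017: 28 days, 112 remaining
March 2017: 31 days, 81 remaining
April 2017: 30 days, 51 remaining
Result: 2017-06-20

2017-06-20


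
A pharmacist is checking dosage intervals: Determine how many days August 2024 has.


Month: August
Year: 2024
August is a 31-day month
Total: 31 days

31


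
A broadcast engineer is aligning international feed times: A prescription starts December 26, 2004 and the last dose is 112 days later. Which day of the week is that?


Start: 2004-12-26 (Sunday)
Step 1 - find target date: add 112 days
  2004-12-26 + 112 days = 2005-04-17
Step 2 - day of week:
  112 mod 7 = 0
  Sunday + 0 days -> Sunday
Result: Sunday (2005-04-17)

Sunday


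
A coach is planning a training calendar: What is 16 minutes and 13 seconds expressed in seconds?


Minutes: 16
Extra seconds: 13
Seconds per minute: 60
Minutes to seconds: 16 x 60 = 960
Total: 960 + 13 = 973

973


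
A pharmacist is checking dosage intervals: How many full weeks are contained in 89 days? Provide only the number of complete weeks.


Total days: 89
Days per week: 7
Division: 89 / 7 = 12 remainder 5
Complete weeks: 12
Remaining days: 5

12


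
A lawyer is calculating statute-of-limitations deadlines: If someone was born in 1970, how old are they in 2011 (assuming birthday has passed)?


Birth year: 1970
Current year: 2011
Age = current year - birth year
Age = 2011 - 1970 = 41

41


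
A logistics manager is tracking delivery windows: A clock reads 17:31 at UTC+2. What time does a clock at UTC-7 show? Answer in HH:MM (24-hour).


Local time: 17:31 at UTC+2 (offset 2h)
Target zone: UTC-7 (offset -7h)
Difference: -7 - (2) = -9 hours
Calculation: 17 + (-9) = 8
Result: 08:31

08:31


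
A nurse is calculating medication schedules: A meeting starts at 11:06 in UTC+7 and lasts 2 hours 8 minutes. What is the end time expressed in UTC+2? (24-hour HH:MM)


Start: 11:06 in UTC+7
Step 1 - add duration:
  minutes: 6 + 8 = 14
  hours: 11 + 2 + 0 = 13
  end in UTC+7: 13:14
Step 2 - convert UTC+7 -> UTC+2:
  offset difference: 2 - (7) = -5 hours
  13 + (-5) = 8 -> mod 24 = 8
Result: 08:14 in UTC+2

08:14


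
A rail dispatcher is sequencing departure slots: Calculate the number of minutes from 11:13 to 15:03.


Start time: 11:13 = 673 minutes from midnight
End time: 15:03 = 903 minutes from midnight
Difference: 903 - 673 = 230 minutes
That is 3 hours and 50 minutes

230


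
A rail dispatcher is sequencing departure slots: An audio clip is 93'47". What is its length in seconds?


Minutes: 93
Seconds: 47
Convert minutes to seconds: 93 x 60 = 5580
Add remaining seconds: 5580 + 47 = 5627

5627


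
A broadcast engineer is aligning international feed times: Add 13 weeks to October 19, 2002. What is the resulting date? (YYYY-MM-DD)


Start: 2002-10-19
Weeks to add: 13
Convert to days: 13 x 7 = 91 days
Add 91 days to 2002-10-19
Result: 2003-01-18

2003-01-18


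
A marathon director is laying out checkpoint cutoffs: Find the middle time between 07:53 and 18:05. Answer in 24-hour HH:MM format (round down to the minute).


Start time: 07:53 = 473 minutes from midnight
End time: 18:05 = 1085 minutes from midnight
Sum: 473 + 1085 = 1558
Midpoint: 1558 / 2 = 779 minutes
Convert: 779 / 60 = 12 hours, 59 minutes
Result: 12:59

12:59


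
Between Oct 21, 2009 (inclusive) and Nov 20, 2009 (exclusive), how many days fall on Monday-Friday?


Start: 2009-10-21 (Wednesday)
End (exclusive): 2009-11-20 (Friday)
Total calendar days: 30
Full weeks: 30 // 7 = 4 -> 20 weekdays
Remaining 2 days starting on Wednesday:
  Wed(w), Thu(w) -> 2 weekdays
Total business days: 20 + 2 = 22

22


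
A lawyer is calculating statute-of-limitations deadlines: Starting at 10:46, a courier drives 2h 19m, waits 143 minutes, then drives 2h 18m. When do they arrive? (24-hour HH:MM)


Depart: 10:46
Leg 1: +139 min -> 13:05
Layover: +143 min -> 15:28
Leg 2: +138 min -> 17:46
Total travel: 420 minutes = 7h 0m
Arrival: 17:46

17:46


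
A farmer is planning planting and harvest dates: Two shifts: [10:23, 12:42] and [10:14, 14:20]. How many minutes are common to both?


Interval A: [623, 762] minutes from midnight
Interval B: [614, 860] minutes from midnight
Overlap start = max(623, 614) = 623
Overlap end = min(762, 860) = 762
Overlap = 762 - 623 = 139 minutes

139


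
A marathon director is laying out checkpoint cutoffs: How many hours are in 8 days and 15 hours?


Days: 8
Extra hours: 15
Hours per day: 24
Days to hours: 8 x 24 = 192
Total: 192 + 15 = 207

207


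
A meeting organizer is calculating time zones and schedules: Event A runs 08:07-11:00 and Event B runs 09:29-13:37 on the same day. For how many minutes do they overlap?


Interval A: [487, 660] minutes from midnight
Interval B: [569, 817] minutes from midnight
Overlap start = max(487, 569) = 569
Overlap end = min(660, 817) = 660
Overlap = 660 - 569 = 91 minutes

91


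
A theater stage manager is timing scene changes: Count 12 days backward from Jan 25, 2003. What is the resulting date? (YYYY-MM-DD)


Start: 2003-01-25
Subtracting 12 days
Days already passed in January: 25
Result: 2003-01-13

2003-01-13


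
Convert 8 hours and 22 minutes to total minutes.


Hours: 8
Extra minutes: 22
Minutes per hour: 60
Hours to minutes: 8 x 60 = 480
Total: 480 + 22 = 502

502


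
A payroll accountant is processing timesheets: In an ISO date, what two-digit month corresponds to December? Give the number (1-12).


Calendar month order:
11. November
12. December <--
December is month number 12

12


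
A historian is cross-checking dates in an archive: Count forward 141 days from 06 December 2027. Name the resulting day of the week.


Start: 2027-12-06 (Monday)
Step 1 - find target date: add 141 days
  2027-12-06 + 141 days = 2028-04-25
Step 2 - day of week:
  141 mod 7 = 1
  Monday + 1 days -> Tuesday
Result: Tuesday (2028-04-25)

Tuesday


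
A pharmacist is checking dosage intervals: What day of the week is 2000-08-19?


Date: 2000-08-19
January 1, 2000 is a Saturday
Day of year: 232
Offset from Jan 1: 231 days
231 mod 7 = 0
Result: Saturday

Saturday


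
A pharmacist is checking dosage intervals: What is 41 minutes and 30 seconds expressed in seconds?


Minutes: 41
Extra seconds: 30
Seconds per minute: 60
Minutes to seconds: 41 x 60 = 2460
Total: 2460 + 30 = 2490

2490


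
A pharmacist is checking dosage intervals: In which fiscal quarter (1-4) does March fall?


Month: March (month 3)
Q1: January-March (months 1-3)
Q2: April-June (months 4-6)
Q3: July-September (months 7-9)
Q4: October-December (months 10-12)
Month 3 falls in Q1

1


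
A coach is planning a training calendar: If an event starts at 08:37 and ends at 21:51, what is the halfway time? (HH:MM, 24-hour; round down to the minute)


Start time: 08:37 = 517 minutes from midnight
End time: 21:51 = 1311 minutes from midnight
Sum: 517 + 1311 = 1828
Midpoint: 1828 / 2 = 914 minutes
Convert: 914 / 60 = 15 hours, 14 minutes
Result: 15:14

15:14


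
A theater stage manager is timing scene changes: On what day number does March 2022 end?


Month: March
Year: 2022
March is a 31-day month
Total: 31 days

31


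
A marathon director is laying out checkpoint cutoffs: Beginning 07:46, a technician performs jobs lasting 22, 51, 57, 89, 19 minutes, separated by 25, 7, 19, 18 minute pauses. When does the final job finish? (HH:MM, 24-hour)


Start: 07:46 = 466 min from midnight
  after task 1 (22 min): 08:08
  after break (25 min): 08:33
  after task 2 (51 min): 09:24
  after break (7 min): 09:31
  after task 3 (57 min): 10:28
  after break (19 min): 10:47
  after task 4 (89 min): 12:16
  after break (18 min): 12:34
  after task 5 (19 min): 12:53
Total elapsed: 307 minutes
End time: 12:53

12:53


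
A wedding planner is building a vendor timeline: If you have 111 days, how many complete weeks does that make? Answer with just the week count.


Total days: 111
Days per week: 7
Division: 111 / 7 = 15 remainder 6
Complete weeks: 15
Remaining days: 6

15


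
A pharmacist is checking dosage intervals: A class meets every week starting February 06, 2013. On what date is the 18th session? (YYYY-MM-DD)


First occurrence: 2013-02-06 (occurrence 1)
Each occurrence is 7 days after the previous.
Occurrence 18 is 17 weeks after the first.
17 weeks = 119 days
2013-02-06 + 119 days = 2013-06-05

2013-06-05


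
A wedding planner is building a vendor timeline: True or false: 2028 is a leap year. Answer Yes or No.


Year: 2028
Divisible by 4? 2028 / 4 = 507.0 -> Yes
Divisible by 100? 2028 / 100 = 20.28 -> No
Divisible by 4 but not 100, so it IS a leap year

Yes


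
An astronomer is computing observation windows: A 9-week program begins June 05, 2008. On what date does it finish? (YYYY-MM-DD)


Start: 2008-06-05
Weeks to add: 9
Convert to days: 9 x 7 = 63 days
Add 63 days to 2008-06-05
Result: 2008-08-07

2008-08-07


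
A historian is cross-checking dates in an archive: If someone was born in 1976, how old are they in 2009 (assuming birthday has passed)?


Birth year: 1976
Current year: 2009
Age = current year - birth year
Age = 2009 - 1976 = 33

33


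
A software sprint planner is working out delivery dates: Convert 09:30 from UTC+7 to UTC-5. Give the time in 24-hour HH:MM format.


Local time: 09:30 at UTC+7 (offset 7h)
Target zone: UTC-5 (offset -5h)
Difference: -5 - (7) = -12 hours
Calculation: 9 + (-12) = -3
Wraparound: (-3) mod 24 = 21
Result: 21:30

21:30


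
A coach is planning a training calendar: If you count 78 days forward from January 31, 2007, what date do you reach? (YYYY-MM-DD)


Start: 2007-01-31
Adding 78 days
Days remaining in January: 0
After January: 78 days still to add
February 2007: 28 days, 50 remaining
March 2007: 31 days, 19 remaining
April 2007 has 30 days, need 19
Result: 2007-04-19

2007-04-19


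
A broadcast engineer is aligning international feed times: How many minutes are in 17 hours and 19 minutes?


Hours: 17
Minutes: 19
Convert hours to minutes: 17 x 60 = 1020
Add remaining minutes: 1020 + 19 = 1039

1039


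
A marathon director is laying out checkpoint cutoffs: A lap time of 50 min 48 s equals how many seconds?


Minutes: 50
Seconds: 48
Convert minutes to seconds: 50 x 60 = 3000
Add remaining seconds: 3000 + 48 = 3048

3048


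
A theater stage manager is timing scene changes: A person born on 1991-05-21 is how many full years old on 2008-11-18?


Birth: 1991-05-21
Reference: 2008-11-18
Year difference: 2008 - 1991 = 17
Has birthday (05-21) occurred by 11-18? Yes
Age in full years: 17

17


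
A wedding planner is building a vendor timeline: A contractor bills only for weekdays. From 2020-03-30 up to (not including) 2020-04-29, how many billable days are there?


Start: 2020-03-30 (Monday)
End (exclusive): 2020-04-29 (Wednesday)
Total calendar days: 30
Full weeks: 30 // 7 = 4 -> 20 weekdays
Remaining 2 days starting on Monday:
  Mon(w), Tue(w) -> 2 weekdays
Total business days: 20 + 2 = 22

22


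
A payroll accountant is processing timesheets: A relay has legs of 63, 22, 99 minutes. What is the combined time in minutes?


Durations: 63, 22, 99
Running sum: 63
+ 22 = 85
+ 99 = 184
Total duration: 184 minutes
That is 3 hours and 4 minutes

184


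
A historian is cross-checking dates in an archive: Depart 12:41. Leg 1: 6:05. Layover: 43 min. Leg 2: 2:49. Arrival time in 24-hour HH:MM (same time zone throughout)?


Depart: 12:41
Leg 1: +365 min -> 18:46
Layover: +43 min -> 19:29
Leg 2: +169 min -> 22:18
Total travel: 577 minutes = 9h 37m
Arrival: 22:18

22:18


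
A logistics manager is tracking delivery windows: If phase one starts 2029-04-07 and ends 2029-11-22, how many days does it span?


Start date: 2029-04-07
End date: 2029-11-22
Apr 2029: +24 days
May 2029: +31 days
Jun 2029: +30 days
... (5 more months)
Total: 229 days

229


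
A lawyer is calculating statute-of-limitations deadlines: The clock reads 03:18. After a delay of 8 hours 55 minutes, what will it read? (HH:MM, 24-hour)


Start time: 03:18
Adding: 8 hours 55 minutes
Minutes: 18 + 55 = 73
Minute overflow: 73 >= 60, so carry 1 hour, minutes = 13
Hours: 3 + 8 + 1 = 12
Result: 12:13

12:13


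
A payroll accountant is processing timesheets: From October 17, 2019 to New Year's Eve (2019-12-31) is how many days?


Start: October 17, 2019
End: December 31, 2019
Days left in October: 14
November: 30
December: 31
Sum of remaining months: 61
Total: 14 + 61 = 75

75


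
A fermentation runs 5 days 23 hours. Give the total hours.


Days: 5
Extra hours: 23
Hours per day: 24
Days to hours: 5 x 24 = 120
Total: 120 + 23 = 143

143


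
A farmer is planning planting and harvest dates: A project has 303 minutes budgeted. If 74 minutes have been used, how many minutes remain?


Total budget: 303 minutes
Time used: 74 minutes
Remaining: 303 - 74 = 229 minutes
Percent used: 24.4%
Percent remaining: 75.6%

229
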